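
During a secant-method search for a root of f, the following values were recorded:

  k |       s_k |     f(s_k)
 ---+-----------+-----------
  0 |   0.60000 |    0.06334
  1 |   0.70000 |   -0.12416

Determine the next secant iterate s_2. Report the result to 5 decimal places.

0.63378

s_2 = 0.70000 − (-0.12416)·(0.70000 − 0.60000) / (-0.12416 − 0.06334)
   = 0.70000 − (-0.0124160)/(-0.1875000) = 0.6337813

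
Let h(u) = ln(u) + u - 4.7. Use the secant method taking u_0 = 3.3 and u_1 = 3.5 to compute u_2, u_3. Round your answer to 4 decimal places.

3.4592, 3.4590

h(3.3) = -0.206078, h(3.5) = 0.052763
u_2 = 3.500000 − 0.052763·(3.500000 − 3.300000) / (0.052763 − (-0.206078)) = 3.500000 − (0.010553)/(0.258841) = 3.459231
h(3.459231) = 0.000278
u_3 = 3.459231 − 0.000278·(3.459231 − 3.500000) / (0.000278 − 0.052763) = 3.459231 − (-0.000011)/(-0.052485) = 3.459016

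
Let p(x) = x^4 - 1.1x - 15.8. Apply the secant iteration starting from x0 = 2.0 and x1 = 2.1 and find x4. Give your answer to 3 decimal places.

p(2.0) = -2.00000, p(2.1) = 1.33810
x2 = 2.10000 − 1.33810·(2.10000 − 2.00000) / (1.33810 − (-2.00000)) = 2.10000 − (0.13381)/(3.33810) = 2.05991
p(2.05991) = -0.06076
x3 = 2.05991 − (-0.06076)·(2.05991 − 2.10000) / (-0.06076 − 1.33810) = 2.05991 − (0.00244)/(-1.39886) = 2.06166
p(2.06166) = -0.00172
x4 = 2.06166 − (-0.00172)·(2.06166 − 2.05991) / (-0.00172 − (-0.06076)) = 2.06166 − (0.00000)/(0.05904) = 2.06171

2.062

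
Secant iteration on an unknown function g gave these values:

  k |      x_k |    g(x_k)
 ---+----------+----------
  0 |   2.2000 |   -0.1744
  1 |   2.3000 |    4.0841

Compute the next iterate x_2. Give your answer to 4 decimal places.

x_2 = 2.3000 − 4.0841·(2.3000 − 2.2000) / (4.0841 − (-0.1744))
   = 2.3000 − (0.408410)/(4.258500) = 2.204095

2.2041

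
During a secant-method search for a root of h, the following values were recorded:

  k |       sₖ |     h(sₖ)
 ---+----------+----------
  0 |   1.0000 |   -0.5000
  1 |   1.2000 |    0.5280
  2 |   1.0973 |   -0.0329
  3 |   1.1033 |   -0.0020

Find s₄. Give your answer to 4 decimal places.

s₄ = 1.1033 − (-0.0020)·(1.1033 − 1.0973) / (-0.0020 − (-0.0329))
   = 1.1033 − (-0.000012)/(0.030900) = 1.103688

1.1037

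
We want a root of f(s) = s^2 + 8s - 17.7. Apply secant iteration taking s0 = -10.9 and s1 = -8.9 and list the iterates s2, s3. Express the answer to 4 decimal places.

-9.7212, -9.8123

f(-10.9) = 13.910000, f(-8.9) = -9.690000
s2 = -8.900000 − (-9.690000)·(-8.900000 − (-10.900000)) / (-9.690000 − 13.910000) = -8.900000 − (-19.380000)/(-23.600000) = -9.721186
f(-9.721186) = -0.968026
s3 = -9.721186 − (-0.968026)·(-9.721186 − (-8.900000)) / (-0.968026 − (-9.690000)) = -9.721186 − (0.794930)/(8.721974) = -9.812327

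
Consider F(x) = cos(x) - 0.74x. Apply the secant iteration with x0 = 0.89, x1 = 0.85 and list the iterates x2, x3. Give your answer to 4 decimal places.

F(0.89) = -0.029188, F(0.85) = 0.030983
x2 = 0.850000 − 0.030983·(0.850000 − 0.890000) / (0.030983 − (-0.029188)) = 0.850000 − (-0.001239)/(0.060171) = 0.870597
F(0.870597) = 0.000129
x3 = 0.870597 − 0.000129·(0.870597 − 0.850000) / (0.000129 − 0.030983) = 0.870597 − (0.000003)/(-0.030854) = 0.870683

0.8706, 0.8707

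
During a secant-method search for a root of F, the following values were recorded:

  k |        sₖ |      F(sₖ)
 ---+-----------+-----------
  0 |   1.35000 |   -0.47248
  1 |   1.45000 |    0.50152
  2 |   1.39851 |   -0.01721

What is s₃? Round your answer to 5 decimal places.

s₃ = 1.39851 − (-0.01721)·(1.39851 − 1.45000) / (-0.01721 − 0.50152)
   = 1.39851 − (0.0008861)/(-0.5187300) = 1.4002183

1.40022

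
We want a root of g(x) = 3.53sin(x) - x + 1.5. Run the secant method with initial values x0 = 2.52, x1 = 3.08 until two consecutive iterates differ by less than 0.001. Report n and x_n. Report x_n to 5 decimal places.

g(2.52) = 1.0356272, g(3.08) = -1.3627154
x2 = 3.0800000 − (-1.3627154)·(0.5600000)/(-2.3983426) = 2.7618133;  |Δ| = 0.3181867
g(2.7618133) = 0.0468124
x3 = 2.7618133 − 0.0468124·(-0.3181867)/(1.4095278) = 2.7723808;  |Δ| = 0.0105674
g(2.7723808) = 0.0015275
x4 = 2.7723808 − 0.0015275·(0.0105674)/(-0.0452849) = 2.7727372;  |Δ| = 0.0003565
|x4 − x3| = 0.0003565 < 0.001

n = 4, x_n = 2.77274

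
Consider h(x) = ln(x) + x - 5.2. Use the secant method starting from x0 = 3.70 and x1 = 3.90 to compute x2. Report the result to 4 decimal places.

h(3.70) = -0.191667, h(3.90) = 0.060977
x2 = 3.900000 − 0.060977·(3.900000 − 3.700000) / (0.060977 − (-0.191667)) = 3.900000 − (0.012195)/(0.252644) = 3.851729

3.8517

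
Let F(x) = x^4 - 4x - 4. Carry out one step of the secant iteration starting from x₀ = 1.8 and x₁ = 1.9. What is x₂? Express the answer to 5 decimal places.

1.83291

F(1.8) = -0.7024000, F(1.9) = 1.4321000
x₂ = 1.9000000 − 1.4321000·(1.9000000 − 1.8000000) / (1.4321000 − (-0.7024000)) = 1.9000000 − (0.1432100)/(2.1345000) = 1.8329070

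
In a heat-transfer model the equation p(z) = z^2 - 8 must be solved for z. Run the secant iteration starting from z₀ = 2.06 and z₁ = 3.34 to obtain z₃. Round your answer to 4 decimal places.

p(2.06) = -3.756400, p(3.34) = 3.155600
z₂ = 3.340000 − 3.155600·(3.340000 − 2.060000) / (3.155600 − (-3.756400)) = 3.340000 − (4.039168)/(6.912000) = 2.755630
p(2.755630) = -0.406505
z₃ = 2.755630 − (-0.406505)·(2.755630 − 3.340000) / (-0.406505 − 3.155600) = 2.755630 − (0.237550)/(-3.562105) = 2.822318

2.8223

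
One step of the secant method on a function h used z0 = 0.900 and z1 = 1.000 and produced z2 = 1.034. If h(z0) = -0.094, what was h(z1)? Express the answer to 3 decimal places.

The secant line through (0.900, -0.094) and (1.000, h(z1)) crosses zero at z2 = 1.034.
So (0.900, -0.094), (1.000, h(z1)), (1.034, 0) are collinear:
h(z1) = -0.094 · (1.000 − 1.034) / (0.900 − 1.034) = -0.094 · (-0.03400)/(-0.13400) = -0.02385

-0.024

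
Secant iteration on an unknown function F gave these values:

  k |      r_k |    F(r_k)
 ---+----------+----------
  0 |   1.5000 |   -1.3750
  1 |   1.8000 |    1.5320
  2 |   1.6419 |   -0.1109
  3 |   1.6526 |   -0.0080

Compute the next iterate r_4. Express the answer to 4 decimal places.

1.6534

r_4 = 1.6526 − (-0.0080)·(1.6526 − 1.6419) / (-0.0080 − (-0.1109))
   = 1.6526 − (-0.000086)/(0.102900) = 1.653432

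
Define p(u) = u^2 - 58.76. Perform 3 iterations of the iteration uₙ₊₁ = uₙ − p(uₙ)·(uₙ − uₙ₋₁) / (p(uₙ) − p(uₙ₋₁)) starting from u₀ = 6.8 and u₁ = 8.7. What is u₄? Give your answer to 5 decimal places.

p(6.8) = -12.5200000, p(8.7) = 16.9300000
u₂ = 8.7000000 − 16.9300000·(8.7000000 − 6.8000000) / (16.9300000 − (-12.5200000)) = 8.7000000 − (32.1670000)/(29.4500000) = 7.6077419
p(7.6077419) = -0.8822626
u₃ = 7.6077419 − (-0.8822626)·(7.6077419 − 8.7000000) / (-0.8822626 − 16.9300000) = 7.6077419 − (0.9636585)/(-17.8122626) = 7.6618428
p(7.6618428) = -0.0561652
u₄ = 7.6618428 − (-0.0561652)·(7.6618428 − 7.6077419) / (-0.0561652 − (-0.8822626)) = 7.6618428 − (-0.0030386)/(0.8260975) = 7.6655210

7.66552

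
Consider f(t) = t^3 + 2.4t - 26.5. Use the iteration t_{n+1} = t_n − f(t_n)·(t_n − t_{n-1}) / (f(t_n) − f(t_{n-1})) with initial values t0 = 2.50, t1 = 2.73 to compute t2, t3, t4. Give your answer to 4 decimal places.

2.7126, 2.7138, 2.7138

f(2.50) = -4.875000, f(2.73) = 0.398417
t2 = 2.730000 − 0.398417·(2.730000 − 2.500000) / (0.398417 − (-4.875000)) = 2.730000 − (0.091636)/(5.273417) = 2.712623
f(2.712623) = -0.029346
t3 = 2.712623 − (-0.029346)·(2.712623 − 2.730000) / (-0.029346 − 0.398417) = 2.712623 − (0.000510)/(-0.427763) = 2.713815
f(2.713815) = -0.000157
t4 = 2.713815 − (-0.000157)·(2.713815 − 2.712623) / (-0.000157 − (-0.029346)) = 2.713815 − (0.000000)/(0.029189) = 2.713822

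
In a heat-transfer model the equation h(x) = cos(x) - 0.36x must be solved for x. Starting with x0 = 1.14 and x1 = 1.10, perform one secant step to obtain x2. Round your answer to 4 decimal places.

1.1457

h(1.14) = 0.007195, h(1.10) = 0.057596
x2 = 1.100000 − 0.057596·(1.100000 − 1.140000) / (0.057596 − 0.007195) = 1.100000 − (-0.002304)/(0.050402) = 1.145710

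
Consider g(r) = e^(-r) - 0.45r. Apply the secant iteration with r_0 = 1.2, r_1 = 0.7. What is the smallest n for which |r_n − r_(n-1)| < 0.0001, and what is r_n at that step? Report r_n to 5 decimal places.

g(1.2) = -0.2388058, g(0.7) = 0.1815853
r_2 = 0.7000000 − 0.1815853·(-0.5000000)/(0.4203911) = 0.9159719;  |Δ| = 0.2159719
g(0.9159719) = -0.0120598
r_3 = 0.9159719 − (-0.0120598)·(0.2159719)/(-0.1936451) = 0.9025216;  |Δ| = 0.0134502
g(0.9025216) = -0.0005890
r_4 = 0.9025216 − (-0.0005890)·(-0.0134502)/(0.0114708) = 0.9018310;  |Δ| = 0.0006906
g(0.9018310) = 0.0000020
r_5 = 0.9018310 − 0.0000020·(-0.0006906)/(0.0005910) = 0.9018333;  |Δ| = 0.0000023
|r_5 − r_4| = 0.0000023 < 0.0001

n = 5, r_n = 0.90183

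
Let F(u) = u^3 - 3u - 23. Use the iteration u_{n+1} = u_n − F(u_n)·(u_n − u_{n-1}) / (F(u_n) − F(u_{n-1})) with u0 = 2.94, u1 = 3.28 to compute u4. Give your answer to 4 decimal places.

F(2.94) = -6.407816, F(3.28) = 2.447552
u2 = 3.280000 − 2.447552·(3.280000 − 2.940000) / (2.447552 − (-6.407816)) = 3.280000 − (0.832168)/(8.855368) = 3.186027
F(3.186027) = -0.217467
u3 = 3.186027 − (-0.217467)·(3.186027 − 3.280000) / (-0.217467 − 2.447552) = 3.186027 − (0.020436)/(-2.665019) = 3.193695
F(3.193695) = -0.006393
u4 = 3.193695 − (-0.006393)·(3.193695 − 3.186027) / (-0.006393 − (-0.217467)) = 3.193695 − (-0.000049)/(0.211074) = 3.193927

3.1939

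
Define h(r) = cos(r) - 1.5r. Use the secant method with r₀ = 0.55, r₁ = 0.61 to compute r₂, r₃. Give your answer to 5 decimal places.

h(0.55) = 0.0275245, h(0.61) = -0.0953520
r₂ = 0.6100000 − (-0.0953520)·(0.6100000 − 0.5500000) / (-0.0953520 − 0.0275245) = 0.6100000 − (-0.0057211)/(-0.1228765) = 0.5634401
h(0.5634401) = 0.0002626
r₃ = 0.5634401 − 0.0002626·(0.5634401 − 0.6100000) / (0.0002626 − (-0.0953520)) = 0.5634401 − (-0.0000122)/(0.0956146) = 0.5635680

0.56344, 0.56357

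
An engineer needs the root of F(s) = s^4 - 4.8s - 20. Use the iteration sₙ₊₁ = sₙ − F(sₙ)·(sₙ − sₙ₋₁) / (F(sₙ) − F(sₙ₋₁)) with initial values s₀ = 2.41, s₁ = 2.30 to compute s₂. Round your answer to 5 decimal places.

F(2.41) = 2.1660256, F(2.30) = -3.0559000
s₂ = 2.3000000 − (-3.0559000)·(2.3000000 − 2.4100000) / (-3.0559000 − 2.1660256) = 2.3000000 − (0.3361490)/(-5.2219256) = 2.3643726

2.36437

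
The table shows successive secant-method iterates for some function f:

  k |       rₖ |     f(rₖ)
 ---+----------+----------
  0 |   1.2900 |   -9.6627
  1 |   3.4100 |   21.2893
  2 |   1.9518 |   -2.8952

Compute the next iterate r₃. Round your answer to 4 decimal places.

r₃ = 1.9518 − (-2.8952)·(1.9518 − 3.4100) / (-2.8952 − 21.2893)
   = 1.9518 − (4.221781)/(-24.184500) = 2.126366

2.1264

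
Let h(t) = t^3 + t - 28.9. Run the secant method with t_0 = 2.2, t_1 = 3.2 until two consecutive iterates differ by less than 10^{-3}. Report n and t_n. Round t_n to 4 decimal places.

h(2.2) = -16.052000, h(3.2) = 7.068000
t_2 = 3.200000 − 7.068000·(1.000000)/(23.120000) = 2.894291;  |Δ| = 0.305709
h(2.894291) = -1.760473
t_3 = 2.894291 − (-1.760473)·(-0.305709)/(-8.828473) = 2.955252;  |Δ| = 0.060961
h(2.955252) = -0.135020
t_4 = 2.955252 − (-0.135020)·(0.060961)/(1.625452) = 2.960316;  |Δ| = 0.005064
h(2.960316) = 0.002945
t_5 = 2.960316 − 0.002945·(0.005064)/(0.137966) = 2.960207;  |Δ| = 0.000108
|t_5 − t_4| = 0.000108 < 10^{-3}

n = 5, t_n = 2.9602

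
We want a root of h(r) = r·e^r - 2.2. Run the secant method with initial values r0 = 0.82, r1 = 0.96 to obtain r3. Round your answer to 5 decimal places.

h(0.82) = -0.3381901, h(0.96) = 0.3072286
r2 = 0.9600000 − 0.3072286·(0.9600000 − 0.8200000) / (0.3072286 − (-0.3381901)) = 0.9600000 − (0.0430120)/(0.6454187) = 0.8933580
h(0.8933580) = -0.0172401
r3 = 0.8933580 − (-0.0172401)·(0.8933580 − 0.9600000) / (-0.0172401 − 0.3072286) = 0.8933580 − (0.0011489)/(-0.3244687) = 0.8968989

0.89690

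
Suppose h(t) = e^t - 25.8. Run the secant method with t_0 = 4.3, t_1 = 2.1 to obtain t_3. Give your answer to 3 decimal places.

3.683

h(4.3) = 47.89979, h(2.1) = -17.63383
t_2 = 2.10000 − (-17.63383)·(2.10000 − 4.30000) / (-17.63383 − 47.89979) = 2.10000 − (38.79443)/(-65.53362) = 2.69198
h(2.69198) = -11.03916
t_3 = 2.69198 − (-11.03916)·(2.69198 − 2.10000) / (-11.03916 − (-17.63383)) = 2.69198 − (-6.53494)/(6.59467) = 3.68292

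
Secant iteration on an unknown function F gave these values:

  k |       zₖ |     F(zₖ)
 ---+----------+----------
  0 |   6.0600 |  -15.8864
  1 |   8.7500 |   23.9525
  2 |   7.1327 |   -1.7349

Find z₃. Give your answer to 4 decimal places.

7.2419

z₃ = 7.1327 − (-1.7349)·(7.1327 − 8.7500) / (-1.7349 − 23.9525)
   = 7.1327 − (2.805854)/(-25.687400) = 7.241931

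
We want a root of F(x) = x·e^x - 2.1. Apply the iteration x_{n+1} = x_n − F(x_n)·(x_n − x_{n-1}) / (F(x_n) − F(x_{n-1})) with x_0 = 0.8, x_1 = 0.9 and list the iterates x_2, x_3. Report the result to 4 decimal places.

0.8738, 0.8752

F(0.8) = -0.319567, F(0.9) = 0.113643
x_2 = 0.900000 − 0.113643·(0.900000 − 0.800000) / (0.113643 − (-0.319567)) = 0.900000 − (0.011364)/(0.433210) = 0.873767
F(0.873767) = -0.006524
x_3 = 0.873767 − (-0.006524)·(0.873767 − 0.900000) / (-0.006524 − 0.113643) = 0.873767 − (0.000171)/(-0.120166) = 0.875191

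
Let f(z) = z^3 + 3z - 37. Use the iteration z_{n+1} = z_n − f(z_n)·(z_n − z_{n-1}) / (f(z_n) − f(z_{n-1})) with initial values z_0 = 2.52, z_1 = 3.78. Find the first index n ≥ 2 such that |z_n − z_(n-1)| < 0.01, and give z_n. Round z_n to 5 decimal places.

f(2.52) = -13.4369920, f(3.78) = 28.3501520
z_2 = 3.7800000 − 28.3501520·(1.2600000)/(41.7871440) = 2.9251631;  |Δ| = 0.8548369
f(2.9251631) = -3.1951203
z_3 = 2.9251631 − (-3.1951203)·(-0.8548369)/(-31.5452723) = 3.0117468;  |Δ| = 0.0865837
f(3.0117468) = -0.6463514
z_4 = 3.0117468 − (-0.6463514)·(0.0865837)/(2.5487689) = 3.0337039;  |Δ| = 0.0219571
f(3.0337039) = 0.0213791
z_5 = 3.0337039 − 0.0213791·(0.0219571)/(0.6677305) = 3.0330009;  |Δ| = 0.0007030
|z_5 − z_4| = 0.0007030 < 0.01

n = 5, z_n = 3.03300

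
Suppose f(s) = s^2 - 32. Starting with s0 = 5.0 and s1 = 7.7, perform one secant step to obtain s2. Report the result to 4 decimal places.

5.5512

f(5.0) = -7.000000, f(7.7) = 27.290000
s2 = 7.700000 − 27.290000·(7.700000 − 5.000000) / (27.290000 − (-7.000000)) = 7.700000 − (73.683000)/(34.290000) = 5.551181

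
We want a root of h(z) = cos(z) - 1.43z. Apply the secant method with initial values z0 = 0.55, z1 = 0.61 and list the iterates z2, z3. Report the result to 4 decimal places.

0.5834, 0.5836

h(0.55) = 0.066025, h(0.61) = -0.052652
z2 = 0.610000 − (-0.052652)·(0.610000 − 0.550000) / (-0.052652 − 0.066025) = 0.610000 − (-0.003159)/(-0.118677) = 0.583380
h(0.583380) = 0.000371
z3 = 0.583380 − 0.000371·(0.583380 − 0.610000) / (0.000371 − (-0.052652)) = 0.583380 − (-0.000010)/(0.053023) = 0.583567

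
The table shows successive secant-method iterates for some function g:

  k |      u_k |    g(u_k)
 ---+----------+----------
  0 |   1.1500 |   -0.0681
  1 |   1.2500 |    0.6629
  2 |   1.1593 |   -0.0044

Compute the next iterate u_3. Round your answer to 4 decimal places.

u_3 = 1.1593 − (-0.0044)·(1.1593 − 1.2500) / (-0.0044 − 0.6629)
   = 1.1593 − (0.000399)/(-0.667300) = 1.159898

1.1599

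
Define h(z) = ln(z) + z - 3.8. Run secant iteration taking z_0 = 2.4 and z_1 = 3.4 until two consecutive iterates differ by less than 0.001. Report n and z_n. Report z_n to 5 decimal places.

n = 4, z_n = 2.77820

h(2.4) = -0.5245313, h(3.4) = 0.8237754
z_2 = 3.4000000 − 0.8237754·(1.0000000)/(1.3483067) = 2.7890296;  |Δ| = 0.6109704
h(2.7890296) = 0.0147234
z_3 = 2.7890296 − 0.0147234·(-0.6109704)/(-0.8090521) = 2.7779110;  |Δ| = 0.0111186
h(2.7779110) = -0.0003898
z_4 = 2.7779110 − (-0.0003898)·(-0.0111186)/(-0.0151131) = 2.7781978;  |Δ| = 0.0002868
|z_4 − z_3| = 0.0002868 < 0.001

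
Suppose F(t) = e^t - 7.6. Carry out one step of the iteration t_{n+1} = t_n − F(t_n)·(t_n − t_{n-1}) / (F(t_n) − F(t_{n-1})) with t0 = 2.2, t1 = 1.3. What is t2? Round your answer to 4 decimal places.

1.9605

F(2.2) = 1.425013, F(1.3) = -3.930703
t2 = 1.300000 − (-3.930703)·(1.300000 − 2.200000) / (-3.930703 − 1.425013) = 1.300000 − (3.537633)/(-5.355717) = 1.960534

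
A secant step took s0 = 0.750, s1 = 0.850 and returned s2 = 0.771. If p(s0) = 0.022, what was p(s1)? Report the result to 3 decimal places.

The secant line through (0.750, 0.022) and (0.850, p(s1)) crosses zero at s2 = 0.771.
So (0.750, 0.022), (0.850, p(s1)), (0.771, 0) are collinear:
p(s1) = 0.022 · (0.850 − 0.771) / (0.750 − 0.771) = 0.022 · (0.07900)/(-0.02100) = -0.08276

-0.083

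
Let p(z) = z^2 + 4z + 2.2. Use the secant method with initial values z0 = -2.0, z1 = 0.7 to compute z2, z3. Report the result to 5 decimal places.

-1.33333, -0.93069

p(-2.0) = -1.8000000, p(0.7) = 5.4900000
z2 = 0.7000000 − 5.4900000·(0.7000000 − (-2.0000000)) / (5.4900000 − (-1.8000000)) = 0.7000000 − (14.8230000)/(7.2900000) = -1.3333333
p(-1.3333333) = -1.3555556
z3 = -1.3333333 − (-1.3555556)·(-1.3333333 − 0.7000000) / (-1.3555556 − 5.4900000) = -1.3333333 − (2.7562963)/(-6.8455556) = -0.9306931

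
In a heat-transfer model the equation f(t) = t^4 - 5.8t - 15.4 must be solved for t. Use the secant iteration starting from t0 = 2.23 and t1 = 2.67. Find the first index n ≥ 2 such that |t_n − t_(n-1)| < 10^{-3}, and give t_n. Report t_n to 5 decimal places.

n = 5, t_n = 2.31741

f(2.23) = -3.6042656, f(2.67) = 19.9352152
t2 = 2.6700000 − 19.9352152·(0.4400000)/(23.5394808) = 2.2973709;  |Δ| = 0.3726291
f(2.2973709) = -0.8683835
t3 = 2.2973709 − (-0.8683835)·(-0.3726291)/(-20.8035987) = 2.3129252;  |Δ| = 0.0155543
f(2.3129252) = -0.1964996
t4 = 2.3129252 − (-0.1964996)·(0.0155543)/(0.6718839) = 2.3174742;  |Δ| = 0.0045490
f(2.3174742) = 0.0029260
t5 = 2.3174742 − 0.0029260·(0.0045490)/(0.1994256) = 2.3174075;  |Δ| = 0.0000667
|t5 − t4| = 0.0000667 < 10^{-3}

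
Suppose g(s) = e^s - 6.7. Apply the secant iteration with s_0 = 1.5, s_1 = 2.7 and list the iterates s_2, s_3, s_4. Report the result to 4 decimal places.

g(1.5) = -2.218311, g(2.7) = 8.179732
s_2 = 2.700000 − 8.179732·(2.700000 − 1.500000) / (8.179732 − (-2.218311)) = 2.700000 − (9.815678)/(10.398043) = 1.756007
g(1.756007) = -0.910725
s_3 = 1.756007 − (-0.910725)·(1.756007 − 2.700000) / (-0.910725 − 8.179732) = 1.756007 − (0.859718)/(-9.090456) = 1.850581
g(1.850581) = -0.336486
s_4 = 1.850581 − (-0.336486)·(1.850581 − 1.756007) / (-0.336486 − (-0.910725)) = 1.850581 − (-0.031823)/(0.574239) = 1.905998

1.7560, 1.8506, 1.9060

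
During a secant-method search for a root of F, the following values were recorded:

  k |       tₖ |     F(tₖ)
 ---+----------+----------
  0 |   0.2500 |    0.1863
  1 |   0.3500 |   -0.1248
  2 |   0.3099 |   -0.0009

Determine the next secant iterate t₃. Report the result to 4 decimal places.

t₃ = 0.3099 − (-0.0009)·(0.3099 − 0.3500) / (-0.0009 − (-0.1248))
   = 0.3099 − (0.000036)/(0.123900) = 0.309609

0.3096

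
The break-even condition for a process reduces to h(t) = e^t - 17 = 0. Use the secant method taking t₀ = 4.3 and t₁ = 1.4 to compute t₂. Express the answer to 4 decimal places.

h(4.3) = 56.699794, h(1.4) = -12.944800
t₂ = 1.400000 − (-12.944800)·(1.400000 − 4.300000) / (-12.944800 − 56.699794) = 1.400000 − (37.539920)/(-69.644594) = 1.939021

1.9390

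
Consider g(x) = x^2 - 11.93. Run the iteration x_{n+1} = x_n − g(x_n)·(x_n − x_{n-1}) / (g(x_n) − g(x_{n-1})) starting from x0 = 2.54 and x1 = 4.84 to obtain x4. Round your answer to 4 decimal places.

3.4547

g(2.54) = -5.478400, g(4.84) = 11.495600
x2 = 4.840000 − 11.495600·(4.840000 − 2.540000) / (11.495600 − (-5.478400)) = 4.840000 − (26.439880)/(16.974000) = 3.282331
g(3.282331) = -1.156306
x3 = 3.282331 − (-1.156306)·(3.282331 − 4.840000) / (-1.156306 − 11.495600) = 3.282331 − (1.801142)/(-12.651906) = 3.424692
g(3.424692) = -0.201485
x4 = 3.424692 − (-0.201485)·(3.424692 − 3.282331) / (-0.201485 − (-1.156306)) = 3.424692 − (-0.028684)/(0.954821) = 3.454733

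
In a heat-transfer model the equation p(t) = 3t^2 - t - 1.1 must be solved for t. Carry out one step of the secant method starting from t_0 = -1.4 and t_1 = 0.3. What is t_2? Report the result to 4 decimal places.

p(-1.4) = 6.180000, p(0.3) = -1.130000
t_2 = 0.300000 − (-1.130000)·(0.300000 − (-1.400000)) / (-1.130000 − 6.180000) = 0.300000 − (-1.921000)/(-7.310000) = 0.037209

0.0372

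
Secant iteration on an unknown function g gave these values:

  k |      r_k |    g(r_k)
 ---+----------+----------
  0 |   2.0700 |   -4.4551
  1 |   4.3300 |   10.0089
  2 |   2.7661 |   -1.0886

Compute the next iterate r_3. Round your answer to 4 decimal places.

r_3 = 2.7661 − (-1.0886)·(2.7661 − 4.3300) / (-1.0886 − 10.0089)
   = 2.7661 − (1.702462)/(-11.097500) = 2.919509

2.9195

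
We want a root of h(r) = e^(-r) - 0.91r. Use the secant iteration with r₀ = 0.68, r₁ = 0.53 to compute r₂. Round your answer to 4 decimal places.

0.6030

h(0.68) = -0.112183, h(0.53) = 0.106305
r₂ = 0.530000 − 0.106305·(0.530000 − 0.680000) / (0.106305 − (-0.112183)) = 0.530000 − (-0.015946)/(0.218488) = 0.602982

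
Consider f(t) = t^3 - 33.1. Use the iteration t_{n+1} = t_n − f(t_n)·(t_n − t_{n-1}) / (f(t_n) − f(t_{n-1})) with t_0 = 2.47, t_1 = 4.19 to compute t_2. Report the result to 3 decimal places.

3.000

f(2.47) = -18.03078, f(4.19) = 40.46006
t_2 = 4.19000 − 40.46006·(4.19000 − 2.47000) / (40.46006 − (-18.03078)) = 4.19000 − (69.59130)/(58.49084) = 3.00022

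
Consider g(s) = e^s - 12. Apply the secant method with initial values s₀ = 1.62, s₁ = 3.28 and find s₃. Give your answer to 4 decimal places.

2.3667

g(1.62) = -6.946910, g(3.28) = 14.575773
s₂ = 3.280000 − 14.575773·(3.280000 − 1.620000) / (14.575773 − (-6.946910)) = 3.280000 − (24.195783)/(21.522682) = 2.155801
g(2.155801) = -3.365198
s₃ = 2.155801 − (-3.365198)·(2.155801 − 3.280000) / (-3.365198 − 14.575773) = 2.155801 − (3.783153)/(-17.940971) = 2.366667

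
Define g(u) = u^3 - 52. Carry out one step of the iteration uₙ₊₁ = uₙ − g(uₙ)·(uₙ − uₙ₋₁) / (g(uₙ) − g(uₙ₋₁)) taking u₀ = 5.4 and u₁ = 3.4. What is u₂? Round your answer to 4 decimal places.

g(5.4) = 105.464000, g(3.4) = -12.696000
u₂ = 3.400000 − (-12.696000)·(3.400000 − 5.400000) / (-12.696000 − 105.464000) = 3.400000 − (25.392000)/(-118.160000) = 3.614895

3.6149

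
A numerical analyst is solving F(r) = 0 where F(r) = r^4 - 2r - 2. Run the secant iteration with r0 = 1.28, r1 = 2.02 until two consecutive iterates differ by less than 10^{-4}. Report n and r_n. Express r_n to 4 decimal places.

F(1.28) = -1.875645, F(2.02) = 10.609664
r2 = 2.020000 − 10.609664·(0.740000)/(12.485310) = 1.391169;  |Δ| = 0.628831
F(1.391169) = -1.036755
r3 = 1.391169 − (-1.036755)·(-0.628831)/(-11.646419) = 1.447147;  |Δ| = 0.055978
F(1.447147) = -0.508477
r4 = 1.447147 − (-0.508477)·(0.055978)/(0.528278) = 1.501027;  |Δ| = 0.053880
F(1.501027) = 0.074322
r5 = 1.501027 − 0.074322·(0.053880)/(0.582799) = 1.494156;  |Δ| = 0.006871
F(1.494156) = -0.004250
r6 = 1.494156 − (-0.004250)·(-0.006871)/(-0.078572) = 1.494527;  |Δ| = 0.000372
F(1.494527) = -0.000032
r7 = 1.494527 − (-0.000032)·(0.000372)/(0.004217) = 1.494530;  |Δ| = 0.000003
|r7 − r6| = 0.000003 < 10^{-4}

n = 7, r_n = 1.4945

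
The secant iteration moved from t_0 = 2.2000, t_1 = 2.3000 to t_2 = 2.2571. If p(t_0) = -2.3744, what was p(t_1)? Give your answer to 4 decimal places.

The secant line through (2.2000, -2.3744) and (2.3000, p(t_1)) crosses zero at t_2 = 2.2571.
So (2.2000, -2.3744), (2.3000, p(t_1)), (2.2571, 0) are collinear:
p(t_1) = -2.3744 · (2.3000 − 2.2571) / (2.2000 − 2.2571) = -2.3744 · (0.042900)/(-0.057100) = 1.783919

1.7839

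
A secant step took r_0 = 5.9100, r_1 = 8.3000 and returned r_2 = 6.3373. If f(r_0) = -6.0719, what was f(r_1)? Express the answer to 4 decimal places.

27.8898

The secant line through (5.9100, -6.0719) and (8.3000, f(r_1)) crosses zero at r_2 = 6.3373.
So (5.9100, -6.0719), (8.3000, f(r_1)), (6.3373, 0) are collinear:
f(r_1) = -6.0719 · (8.3000 − 6.3373) / (5.9100 − 6.3373) = -6.0719 · (1.962700)/(-0.427300) = 27.889815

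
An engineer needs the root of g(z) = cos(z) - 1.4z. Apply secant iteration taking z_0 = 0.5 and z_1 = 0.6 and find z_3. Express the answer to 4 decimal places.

0.5925

g(0.5) = 0.177583, g(0.6) = -0.014664
z_2 = 0.600000 − (-0.014664)·(0.600000 − 0.500000) / (-0.014664 − 0.177583) = 0.600000 − (-0.001466)/(-0.192247) = 0.592372
g(0.592372) = 0.000298
z_3 = 0.592372 − 0.000298·(0.592372 − 0.600000) / (0.000298 − (-0.014664)) = 0.592372 − (-0.000002)/(0.014962) = 0.592524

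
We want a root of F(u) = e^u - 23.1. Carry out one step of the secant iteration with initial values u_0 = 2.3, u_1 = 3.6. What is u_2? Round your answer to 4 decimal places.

F(2.3) = -13.125818, F(3.6) = 13.498234
u_2 = 3.600000 − 13.498234·(3.600000 − 2.300000) / (13.498234 − (-13.125818)) = 3.600000 − (17.547705)/(26.624052) = 2.940908

2.9409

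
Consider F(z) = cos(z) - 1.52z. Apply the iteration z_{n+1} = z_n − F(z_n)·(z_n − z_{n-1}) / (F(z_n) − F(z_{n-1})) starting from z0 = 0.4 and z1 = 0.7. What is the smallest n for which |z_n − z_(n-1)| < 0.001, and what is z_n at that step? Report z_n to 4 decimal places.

n = 4, z_n = 0.5581

F(0.4) = 0.313061, F(0.7) = -0.299158
z2 = 0.700000 − (-0.299158)·(0.300000)/(-0.612219) = 0.553406;  |Δ| = 0.146594
F(0.553406) = 0.009561
z3 = 0.553406 − 0.009561·(-0.146594)/(0.308719) = 0.557947;  |Δ| = 0.004540
F(0.557947) = 0.000265
z4 = 0.557947 − 0.000265·(0.004540)/(-0.009296) = 0.558076;  |Δ| = 0.000130
|z4 − z3| = 0.000130 < 0.001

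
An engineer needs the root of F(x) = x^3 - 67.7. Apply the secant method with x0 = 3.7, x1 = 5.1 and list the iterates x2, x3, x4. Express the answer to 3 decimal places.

3.991, 4.057, 4.076

F(3.7) = -17.04700, F(5.1) = 64.95100
x2 = 5.10000 − 64.95100·(5.10000 − 3.70000) / (64.95100 − (-17.04700)) = 5.10000 − (90.93140)/(81.99800) = 3.99105
F(3.99105) = -4.12848
x3 = 3.99105 − (-4.12848)·(3.99105 − 5.10000) / (-4.12848 − 64.95100) = 3.99105 − (4.57826)/(-69.07948) = 4.05733
F(4.05733) = -0.90860
x4 = 4.05733 − (-0.90860)·(4.05733 − 3.99105) / (-0.90860 − (-4.12848)) = 4.05733 − (-0.06022)/(3.21988) = 4.07603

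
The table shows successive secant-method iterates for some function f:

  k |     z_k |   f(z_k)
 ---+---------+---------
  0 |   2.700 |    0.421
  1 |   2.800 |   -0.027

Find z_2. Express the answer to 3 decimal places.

2.794

z_2 = 2.800 − (-0.027)·(2.800 − 2.700) / (-0.027 − 0.421)
   = 2.800 − (-0.00270)/(-0.44800) = 2.79397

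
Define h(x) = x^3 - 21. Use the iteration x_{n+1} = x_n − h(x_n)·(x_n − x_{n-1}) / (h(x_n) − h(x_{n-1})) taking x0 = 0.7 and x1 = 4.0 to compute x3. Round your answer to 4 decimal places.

2.3600

h(0.7) = -20.657000, h(4.0) = 43.000000
x2 = 4.000000 − 43.000000·(4.000000 − 0.700000) / (43.000000 − (-20.657000)) = 4.000000 − (141.900000)/(63.657000) = 1.770866
h(1.770866) = -15.446626
x3 = 1.770866 − (-15.446626)·(1.770866 − 4.000000) / (-15.446626 − 43.000000) = 1.770866 − (34.432604)/(-58.446626) = 2.359995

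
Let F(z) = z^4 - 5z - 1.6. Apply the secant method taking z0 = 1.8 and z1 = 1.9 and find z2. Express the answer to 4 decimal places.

1.8050

F(1.8) = -0.102400, F(1.9) = 1.932100
z2 = 1.900000 − 1.932100·(1.900000 − 1.800000) / (1.932100 − (-0.102400)) = 1.900000 − (0.193210)/(2.034500) = 1.805033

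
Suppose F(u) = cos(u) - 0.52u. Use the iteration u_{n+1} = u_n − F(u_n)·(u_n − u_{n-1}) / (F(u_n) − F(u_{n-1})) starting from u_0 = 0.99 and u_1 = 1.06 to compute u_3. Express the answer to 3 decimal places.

1.015

F(0.99) = 0.03389, F(1.06) = -0.06233
u_2 = 1.06000 − (-0.06233)·(1.06000 − 0.99000) / (-0.06233 − 0.03389) = 1.06000 − (-0.00436)/(-0.09622) = 1.01466
F(1.01466) = 0.00029
u_3 = 1.01466 − 0.00029·(1.01466 − 1.06000) / (0.00029 − (-0.06233)) = 1.01466 − (-0.00001)/(0.06262) = 1.01487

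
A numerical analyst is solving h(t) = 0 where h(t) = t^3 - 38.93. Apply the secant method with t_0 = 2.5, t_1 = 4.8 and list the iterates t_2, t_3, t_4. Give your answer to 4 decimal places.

3.0644, 3.2798, 3.4006

h(2.5) = -23.305000, h(4.8) = 71.662000
t_2 = 4.800000 − 71.662000·(4.800000 − 2.500000) / (71.662000 − (-23.305000)) = 4.800000 − (164.822600)/(94.967000) = 3.064422
h(3.064422) = -10.152976
t_3 = 3.064422 − (-10.152976)·(3.064422 − 4.800000) / (-10.152976 − 71.662000) = 3.064422 − (17.621278)/(-81.814976) = 3.279802
h(3.279802) = -3.648838
t_4 = 3.279802 − (-3.648838)·(3.279802 − 3.064422) / (-3.648838 − (-10.152976)) = 3.279802 − (-0.785885)/(6.504138) = 3.400631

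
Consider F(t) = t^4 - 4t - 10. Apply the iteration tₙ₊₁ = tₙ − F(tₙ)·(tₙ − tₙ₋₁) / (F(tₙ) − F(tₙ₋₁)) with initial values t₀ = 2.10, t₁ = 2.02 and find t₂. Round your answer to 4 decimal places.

2.0662

F(2.10) = 1.048100, F(2.02) = -1.430336
t₂ = 2.020000 − (-1.430336)·(2.020000 − 2.100000) / (-1.430336 − 1.048100) = 2.020000 − (0.114427)/(-2.478436) = 2.066169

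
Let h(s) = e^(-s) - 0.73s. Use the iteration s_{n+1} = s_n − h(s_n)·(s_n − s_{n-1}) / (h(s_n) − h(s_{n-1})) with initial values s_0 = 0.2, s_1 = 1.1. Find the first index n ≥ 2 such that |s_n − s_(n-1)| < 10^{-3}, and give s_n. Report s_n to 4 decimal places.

n = 5, s_n = 0.6883

h(0.2) = 0.672731, h(1.1) = -0.470129
s_2 = 1.100000 − (-0.470129)·(0.900000)/(-1.142860) = 0.729774;  |Δ| = 0.370226
h(0.729774) = -0.050717
s_3 = 0.729774 − (-0.050717)·(-0.370226)/(0.419411) = 0.685005;  |Δ| = 0.044770
h(0.685005) = 0.004035
s_4 = 0.685005 − 0.004035·(-0.044770)/(0.054752) = 0.688304;  |Δ| = 0.003299
h(0.688304) = -0.000034
s_5 = 0.688304 − (-0.000034)·(0.003299)/(-0.004068) = 0.688276;  |Δ| = 0.000028
|s_5 − s_4| = 0.000028 < 10^{-3}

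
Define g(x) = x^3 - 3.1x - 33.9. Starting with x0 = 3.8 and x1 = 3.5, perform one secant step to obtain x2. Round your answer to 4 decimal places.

3.5508

g(3.8) = 9.192000, g(3.5) = -1.875000
x2 = 3.500000 − (-1.875000)·(3.500000 − 3.800000) / (-1.875000 − 9.192000) = 3.500000 − (0.562500)/(-11.067000) = 3.550827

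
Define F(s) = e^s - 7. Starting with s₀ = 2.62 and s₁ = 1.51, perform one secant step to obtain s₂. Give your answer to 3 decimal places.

1.808

F(2.62) = 6.73572, F(1.51) = -2.47327
s₂ = 1.51000 − (-2.47327)·(1.51000 − 2.62000) / (-2.47327 − 6.73572) = 1.51000 − (2.74533)/(-9.20899) = 1.80811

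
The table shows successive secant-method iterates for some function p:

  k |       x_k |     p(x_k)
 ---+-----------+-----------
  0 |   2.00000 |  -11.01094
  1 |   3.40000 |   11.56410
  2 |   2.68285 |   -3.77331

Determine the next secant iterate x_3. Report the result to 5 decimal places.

x_3 = 2.68285 − (-3.77331)·(2.68285 − 3.40000) / (-3.77331 − 11.56410)
   = 2.68285 − (2.7060293)/(-15.3374100) = 2.8592833

2.85928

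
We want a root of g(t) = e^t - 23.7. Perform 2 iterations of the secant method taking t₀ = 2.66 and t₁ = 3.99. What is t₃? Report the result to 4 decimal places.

3.0959

g(2.66) = -9.403711, g(3.99) = 30.354889
t₂ = 3.990000 − 30.354889·(3.990000 − 2.660000) / (30.354889 − (-9.403711)) = 3.990000 − (40.372003)/(39.758600) = 2.974572
g(2.974572) = -4.118763
t₃ = 2.974572 − (-4.118763)·(2.974572 − 3.990000) / (-4.118763 − 30.354889) = 2.974572 − (4.182308)/(-34.473652) = 3.095891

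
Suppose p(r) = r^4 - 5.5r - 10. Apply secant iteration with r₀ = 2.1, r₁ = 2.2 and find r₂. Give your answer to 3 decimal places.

p(2.1) = -2.10190, p(2.2) = 1.32560
r₂ = 2.20000 − 1.32560·(2.20000 − 2.10000) / (1.32560 − (-2.10190)) = 2.20000 − (0.13256)/(3.42750) = 2.16132

2.161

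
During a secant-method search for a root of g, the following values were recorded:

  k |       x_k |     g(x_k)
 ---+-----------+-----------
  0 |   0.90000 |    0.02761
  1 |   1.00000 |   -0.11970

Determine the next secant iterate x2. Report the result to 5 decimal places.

0.91874

x2 = 1.00000 − (-0.11970)·(1.00000 − 0.90000) / (-0.11970 − 0.02761)
   = 1.00000 − (-0.0119700)/(-0.1473100) = 0.9187428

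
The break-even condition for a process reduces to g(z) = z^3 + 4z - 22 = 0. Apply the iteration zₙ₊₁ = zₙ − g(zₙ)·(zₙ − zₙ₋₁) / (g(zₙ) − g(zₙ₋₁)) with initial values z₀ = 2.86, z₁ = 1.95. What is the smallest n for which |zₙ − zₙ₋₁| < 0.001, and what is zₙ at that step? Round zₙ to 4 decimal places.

n = 5, zₙ = 2.3315

g(2.86) = 12.833656, g(1.95) = -6.785125
z₂ = 1.950000 − (-6.785125)·(-0.910000)/(-19.618781) = 2.264722;  |Δ| = 0.314722
g(2.264722) = -1.325429
z₃ = 2.264722 − (-1.325429)·(0.314722)/(5.459696) = 2.341126;  |Δ| = 0.076404
g(2.341126) = 0.195912
z₄ = 2.341126 − 0.195912·(0.076404)/(1.521341) = 2.331287;  |Δ| = 0.009839
g(2.331287) = -0.004543
z₅ = 2.331287 − (-0.004543)·(-0.009839)/(-0.200455) = 2.331510;  |Δ| = 0.000223
|z₅ − z₄| = 0.000223 < 0.001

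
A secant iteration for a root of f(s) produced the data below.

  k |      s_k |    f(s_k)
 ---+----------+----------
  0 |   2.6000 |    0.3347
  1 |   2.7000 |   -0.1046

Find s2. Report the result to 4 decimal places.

2.6762

s2 = 2.7000 − (-0.1046)·(2.7000 − 2.6000) / (-0.1046 − 0.3347)
   = 2.7000 − (-0.010460)/(-0.439300) = 2.676189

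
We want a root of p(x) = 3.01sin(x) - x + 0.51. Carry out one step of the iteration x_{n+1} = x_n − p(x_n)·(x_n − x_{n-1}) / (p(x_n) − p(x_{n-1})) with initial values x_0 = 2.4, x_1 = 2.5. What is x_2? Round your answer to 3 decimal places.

p(2.4) = 0.14314, p(2.5) = -0.18860
x_2 = 2.50000 − (-0.18860)·(2.50000 − 2.40000) / (-0.18860 − 0.14314) = 2.50000 − (-0.01886)/(-0.33174) = 2.44315

2.443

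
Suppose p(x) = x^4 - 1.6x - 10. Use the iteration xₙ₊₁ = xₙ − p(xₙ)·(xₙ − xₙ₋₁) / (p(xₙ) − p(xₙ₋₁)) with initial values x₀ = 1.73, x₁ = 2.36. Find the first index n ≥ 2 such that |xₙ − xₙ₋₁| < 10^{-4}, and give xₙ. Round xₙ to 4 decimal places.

n = 6, xₙ = 1.9003

p(1.73) = -3.810550, p(2.36) = 17.244444
x₂ = 2.360000 − 17.244444·(0.630000)/(21.054994) = 1.844018;  |Δ| = 0.515982
p(1.844018) = -1.387695
x₃ = 1.844018 − (-1.387695)·(-0.515982)/(-18.632139) = 1.882448;  |Δ| = 0.038430
p(1.882448) = -0.454754
x₄ = 1.882448 − (-0.454754)·(0.038430)/(0.932941) = 1.901180;  |Δ| = 0.018732
p(1.901180) = 0.022609
x₅ = 1.901180 − 0.022609·(0.018732)/(0.477363) = 1.900293;  |Δ| = 0.000887
p(1.900293) = -0.000341
x₆ = 1.900293 − (-0.000341)·(-0.000887)/(-0.022950) = 1.900306;  |Δ| = 0.000013
|x₆ − x₅| = 0.000013 < 10^{-4}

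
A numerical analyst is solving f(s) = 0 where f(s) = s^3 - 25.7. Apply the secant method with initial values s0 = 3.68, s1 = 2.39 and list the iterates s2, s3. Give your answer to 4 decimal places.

f(3.68) = 24.136032, f(2.39) = -12.048081
s2 = 2.390000 − (-12.048081)·(2.390000 − 3.680000) / (-12.048081 − 24.136032) = 2.390000 − (15.542024)/(-36.184113) = 2.819526
f(2.819526) = -3.285534
s3 = 2.819526 − (-3.285534)·(2.819526 − 2.390000) / (-3.285534 − (-12.048081)) = 2.819526 − (-1.411223)/(8.762547) = 2.980578

2.8195, 2.9806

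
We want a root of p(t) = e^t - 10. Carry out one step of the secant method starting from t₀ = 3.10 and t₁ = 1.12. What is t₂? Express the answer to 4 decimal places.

1.8377

p(3.10) = 12.197951, p(1.12) = -6.935146
t₂ = 1.120000 − (-6.935146)·(1.120000 − 3.100000) / (-6.935146 − 12.197951) = 1.120000 − (13.731589)/(-19.133097) = 1.837688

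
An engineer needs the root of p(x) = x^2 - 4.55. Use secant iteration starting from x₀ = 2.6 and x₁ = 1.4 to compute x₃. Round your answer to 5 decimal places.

p(2.6) = 2.2100000, p(1.4) = -2.5900000
x₂ = 1.4000000 − (-2.5900000)·(1.4000000 − 2.6000000) / (-2.5900000 − 2.2100000) = 1.4000000 − (3.1080000)/(-4.8000000) = 2.0475000
p(2.0475000) = -0.3577438
x₃ = 2.0475000 − (-0.3577438)·(2.0475000 − 1.4000000) / (-0.3577438 − (-2.5900000)) = 2.0475000 − (-0.2316391)/(2.2322562) = 2.1512690

2.15127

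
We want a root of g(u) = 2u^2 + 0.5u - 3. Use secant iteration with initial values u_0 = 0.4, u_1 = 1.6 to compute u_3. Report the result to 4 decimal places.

g(0.4) = -2.480000, g(1.6) = 2.920000
u_2 = 1.600000 − 2.920000·(1.600000 − 0.400000) / (2.920000 − (-2.480000)) = 1.600000 − (3.504000)/(5.400000) = 0.951111
g(0.951111) = -0.715220
u_3 = 0.951111 − (-0.715220)·(0.951111 − 1.600000) / (-0.715220 − 2.920000) = 0.951111 − (0.464098)/(-3.635220) = 1.078778

1.0788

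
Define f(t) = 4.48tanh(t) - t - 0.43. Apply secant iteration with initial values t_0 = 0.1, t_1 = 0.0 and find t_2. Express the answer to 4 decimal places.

0.1241

f(0.1) = -0.083487, f(0.0) = -0.430000
t_2 = 0.000000 − (-0.430000)·(0.000000 − 0.100000) / (-0.430000 − (-0.083487)) = 0.000000 − (0.043000)/(-0.346513) = 0.124094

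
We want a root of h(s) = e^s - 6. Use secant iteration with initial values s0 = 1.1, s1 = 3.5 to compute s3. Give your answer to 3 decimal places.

h(1.1) = -2.99583, h(3.5) = 27.11545
s2 = 3.50000 − 27.11545·(3.50000 − 1.10000) / (27.11545 − (-2.99583)) = 3.50000 − (65.07708)/(30.11129) = 1.33878
h(1.33878) = -2.18561
s3 = 1.33878 − (-2.18561)·(1.33878 − 3.50000) / (-2.18561 − 27.11545) = 1.33878 − (4.72358)/(-29.30106) = 1.49999

1.500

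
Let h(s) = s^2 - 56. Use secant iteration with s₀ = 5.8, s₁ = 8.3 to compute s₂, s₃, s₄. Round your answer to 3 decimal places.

7.386, 7.478, 7.483

h(5.8) = -22.36000, h(8.3) = 12.89000
s₂ = 8.30000 − 12.89000·(8.30000 − 5.80000) / (12.89000 − (-22.36000)) = 8.30000 − (32.22500)/(35.25000) = 7.38582
h(7.38582) = -1.44973
s₃ = 7.38582 − (-1.44973)·(7.38582 − 8.30000) / (-1.44973 − 12.89000) = 7.38582 − (1.32532)/(-14.33973) = 7.47824
h(7.47824) = -0.07595
s₄ = 7.47824 − (-0.07595)·(7.47824 − 7.38582) / (-0.07595 − (-1.44973)) = 7.47824 − (-0.00702)/(1.37378) = 7.48335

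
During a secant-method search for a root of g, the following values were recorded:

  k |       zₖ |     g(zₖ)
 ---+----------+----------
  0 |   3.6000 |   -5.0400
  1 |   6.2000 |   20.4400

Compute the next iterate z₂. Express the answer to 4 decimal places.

z₂ = 6.2000 − 20.4400·(6.2000 − 3.6000) / (20.4400 − (-5.0400))
   = 6.2000 − (53.144000)/(25.480000) = 4.114286

4.1143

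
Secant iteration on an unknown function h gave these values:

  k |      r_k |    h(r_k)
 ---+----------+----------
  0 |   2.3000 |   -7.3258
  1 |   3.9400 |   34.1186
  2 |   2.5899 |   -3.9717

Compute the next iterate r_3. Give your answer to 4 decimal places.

2.7307

r_3 = 2.5899 − (-3.9717)·(2.5899 − 3.9400) / (-3.9717 − 34.1186)
   = 2.5899 − (5.362192)/(-38.090300) = 2.730676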